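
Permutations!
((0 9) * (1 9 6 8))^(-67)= (0 1 6 9 8)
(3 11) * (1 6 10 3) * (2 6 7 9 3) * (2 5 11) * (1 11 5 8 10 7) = (11)(2 6 7 9 3)(8 10) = [0, 1, 6, 2, 4, 5, 7, 9, 10, 3, 8, 11]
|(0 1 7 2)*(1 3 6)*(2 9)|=|(0 3 6 1 7 9 2)|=7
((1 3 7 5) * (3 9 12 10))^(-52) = ((1 9 12 10 3 7 5))^(-52) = (1 3 9 7 12 5 10)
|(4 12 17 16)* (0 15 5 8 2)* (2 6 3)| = 28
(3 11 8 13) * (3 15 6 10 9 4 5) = (3 11 8 13 15 6 10 9 4 5) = [0, 1, 2, 11, 5, 3, 10, 7, 13, 4, 9, 8, 12, 15, 14, 6]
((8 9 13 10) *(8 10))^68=(8 13 9)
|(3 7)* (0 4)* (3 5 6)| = 4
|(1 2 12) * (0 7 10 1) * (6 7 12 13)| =|(0 12)(1 2 13 6 7 10)| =6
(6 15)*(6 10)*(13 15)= (6 13 15 10)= [0, 1, 2, 3, 4, 5, 13, 7, 8, 9, 6, 11, 12, 15, 14, 10]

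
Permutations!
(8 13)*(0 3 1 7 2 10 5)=(0 3 1 7 2 10 5)(8 13)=[3, 7, 10, 1, 4, 0, 6, 2, 13, 9, 5, 11, 12, 8]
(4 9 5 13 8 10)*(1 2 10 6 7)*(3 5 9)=(1 2 10 4 3 5 13 8 6 7)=[0, 2, 10, 5, 3, 13, 7, 1, 6, 9, 4, 11, 12, 8]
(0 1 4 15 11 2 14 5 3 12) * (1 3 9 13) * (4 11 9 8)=(0 3 12)(1 11 2 14 5 8 4 15 9 13)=[3, 11, 14, 12, 15, 8, 6, 7, 4, 13, 10, 2, 0, 1, 5, 9]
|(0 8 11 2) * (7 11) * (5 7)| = 6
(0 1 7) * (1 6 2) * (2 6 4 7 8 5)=(0 4 7)(1 8 5 2)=[4, 8, 1, 3, 7, 2, 6, 0, 5]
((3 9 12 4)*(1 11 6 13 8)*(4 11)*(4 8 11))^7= (1 8)(3 4 12 9)(6 13 11)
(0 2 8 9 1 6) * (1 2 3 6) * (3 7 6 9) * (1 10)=(0 7 6)(1 10)(2 8 3 9)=[7, 10, 8, 9, 4, 5, 0, 6, 3, 2, 1]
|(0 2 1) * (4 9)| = |(0 2 1)(4 9)| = 6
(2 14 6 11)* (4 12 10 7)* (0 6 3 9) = (0 6 11 2 14 3 9)(4 12 10 7) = [6, 1, 14, 9, 12, 5, 11, 4, 8, 0, 7, 2, 10, 13, 3]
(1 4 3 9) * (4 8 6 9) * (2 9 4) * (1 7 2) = (1 8 6 4 3)(2 9 7) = [0, 8, 9, 1, 3, 5, 4, 2, 6, 7]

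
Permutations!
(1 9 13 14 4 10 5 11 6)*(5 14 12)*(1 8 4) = (1 9 13 12 5 11 6 8 4 10 14) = [0, 9, 2, 3, 10, 11, 8, 7, 4, 13, 14, 6, 5, 12, 1]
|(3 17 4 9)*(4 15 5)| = |(3 17 15 5 4 9)| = 6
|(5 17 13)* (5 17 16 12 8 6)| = 10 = |(5 16 12 8 6)(13 17)|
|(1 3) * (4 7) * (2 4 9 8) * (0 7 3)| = 8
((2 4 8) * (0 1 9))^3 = (9)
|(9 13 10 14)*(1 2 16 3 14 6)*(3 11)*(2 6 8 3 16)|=6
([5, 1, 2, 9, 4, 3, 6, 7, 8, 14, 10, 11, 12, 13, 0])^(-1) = (0 14 9 3 5)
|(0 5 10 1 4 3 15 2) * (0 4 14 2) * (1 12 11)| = |(0 5 10 12 11 1 14 2 4 3 15)| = 11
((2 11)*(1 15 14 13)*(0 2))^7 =(0 2 11)(1 13 14 15)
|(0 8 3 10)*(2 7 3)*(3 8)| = 3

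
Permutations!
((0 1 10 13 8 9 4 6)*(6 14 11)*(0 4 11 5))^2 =((0 1 10 13 8 9 11 6 4 14 5))^2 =(0 10 8 11 4 5 1 13 9 6 14)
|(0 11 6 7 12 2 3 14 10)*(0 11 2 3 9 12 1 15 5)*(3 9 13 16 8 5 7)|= 30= |(0 2 13 16 8 5)(1 15 7)(3 14 10 11 6)(9 12)|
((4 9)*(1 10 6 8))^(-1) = (1 8 6 10)(4 9) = ((1 10 6 8)(4 9))^(-1)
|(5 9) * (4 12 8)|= |(4 12 8)(5 9)|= 6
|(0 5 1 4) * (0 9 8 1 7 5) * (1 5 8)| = |(1 4 9)(5 7 8)| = 3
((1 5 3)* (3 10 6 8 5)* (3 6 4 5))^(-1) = (1 3 8 6)(4 10 5)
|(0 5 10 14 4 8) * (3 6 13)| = |(0 5 10 14 4 8)(3 6 13)| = 6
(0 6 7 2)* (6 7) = (0 7 2) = [7, 1, 0, 3, 4, 5, 6, 2]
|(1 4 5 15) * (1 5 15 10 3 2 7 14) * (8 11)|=|(1 4 15 5 10 3 2 7 14)(8 11)|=18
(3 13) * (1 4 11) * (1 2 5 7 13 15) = (1 4 11 2 5 7 13 3 15) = [0, 4, 5, 15, 11, 7, 6, 13, 8, 9, 10, 2, 12, 3, 14, 1]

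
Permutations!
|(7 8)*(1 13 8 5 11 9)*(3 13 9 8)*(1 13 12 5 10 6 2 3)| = |(1 9 13)(2 3 12 5 11 8 7 10 6)| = 9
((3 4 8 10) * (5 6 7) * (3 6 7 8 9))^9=((3 4 9)(5 7)(6 8 10))^9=(10)(5 7)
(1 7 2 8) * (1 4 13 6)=(1 7 2 8 4 13 6)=[0, 7, 8, 3, 13, 5, 1, 2, 4, 9, 10, 11, 12, 6]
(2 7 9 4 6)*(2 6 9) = (2 7)(4 9) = [0, 1, 7, 3, 9, 5, 6, 2, 8, 4]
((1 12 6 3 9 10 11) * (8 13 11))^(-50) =((1 12 6 3 9 10 8 13 11))^(-50) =(1 9 11 3 13 6 8 12 10)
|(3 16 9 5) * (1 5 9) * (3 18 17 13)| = |(1 5 18 17 13 3 16)| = 7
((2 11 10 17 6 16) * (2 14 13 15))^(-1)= ((2 11 10 17 6 16 14 13 15))^(-1)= (2 15 13 14 16 6 17 10 11)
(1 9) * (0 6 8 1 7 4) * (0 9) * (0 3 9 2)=(0 6 8 1 3 9 7 4 2)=[6, 3, 0, 9, 2, 5, 8, 4, 1, 7]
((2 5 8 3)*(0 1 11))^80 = (0 11 1)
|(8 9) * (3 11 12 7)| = |(3 11 12 7)(8 9)| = 4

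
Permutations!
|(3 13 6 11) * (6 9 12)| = 6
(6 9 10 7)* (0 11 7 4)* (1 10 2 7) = (0 11 1 10 4)(2 7 6 9) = [11, 10, 7, 3, 0, 5, 9, 6, 8, 2, 4, 1]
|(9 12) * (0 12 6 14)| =5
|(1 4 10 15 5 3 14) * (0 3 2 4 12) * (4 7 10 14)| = |(0 3 4 14 1 12)(2 7 10 15 5)| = 30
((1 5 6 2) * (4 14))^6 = (14)(1 6)(2 5)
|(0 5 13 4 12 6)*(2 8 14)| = |(0 5 13 4 12 6)(2 8 14)| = 6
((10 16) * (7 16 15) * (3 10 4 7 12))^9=((3 10 15 12)(4 7 16))^9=(16)(3 10 15 12)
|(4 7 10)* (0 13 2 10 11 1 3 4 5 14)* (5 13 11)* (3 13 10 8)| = 11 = |(0 11 1 13 2 8 3 4 7 5 14)|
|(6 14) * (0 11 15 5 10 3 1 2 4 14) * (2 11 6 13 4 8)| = |(0 6)(1 11 15 5 10 3)(2 8)(4 14 13)| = 6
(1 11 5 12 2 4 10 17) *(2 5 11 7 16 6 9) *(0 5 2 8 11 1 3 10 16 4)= (0 5 12 2)(1 7 4 16 6 9 8 11)(3 10 17)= [5, 7, 0, 10, 16, 12, 9, 4, 11, 8, 17, 1, 2, 13, 14, 15, 6, 3]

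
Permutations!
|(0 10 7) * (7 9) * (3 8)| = |(0 10 9 7)(3 8)| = 4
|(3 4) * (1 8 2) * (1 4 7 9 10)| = |(1 8 2 4 3 7 9 10)| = 8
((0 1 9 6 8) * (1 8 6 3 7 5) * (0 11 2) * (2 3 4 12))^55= ((0 8 11 3 7 5 1 9 4 12 2))^55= (12)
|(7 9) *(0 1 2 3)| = |(0 1 2 3)(7 9)| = 4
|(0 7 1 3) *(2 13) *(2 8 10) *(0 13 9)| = |(0 7 1 3 13 8 10 2 9)| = 9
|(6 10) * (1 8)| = |(1 8)(6 10)| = 2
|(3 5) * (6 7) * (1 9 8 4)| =|(1 9 8 4)(3 5)(6 7)| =4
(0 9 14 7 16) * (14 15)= (0 9 15 14 7 16)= [9, 1, 2, 3, 4, 5, 6, 16, 8, 15, 10, 11, 12, 13, 7, 14, 0]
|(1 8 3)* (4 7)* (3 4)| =5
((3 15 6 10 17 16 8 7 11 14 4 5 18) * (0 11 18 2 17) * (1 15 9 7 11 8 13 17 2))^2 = ((0 8 11 14 4 5 1 15 6 10)(3 9 7 18)(13 17 16))^2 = (0 11 4 1 6)(3 7)(5 15 10 8 14)(9 18)(13 16 17)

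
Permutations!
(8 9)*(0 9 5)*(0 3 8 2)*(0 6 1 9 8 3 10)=(0 8 5 10)(1 9 2 6)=[8, 9, 6, 3, 4, 10, 1, 7, 5, 2, 0]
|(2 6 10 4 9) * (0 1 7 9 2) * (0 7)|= |(0 1)(2 6 10 4)(7 9)|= 4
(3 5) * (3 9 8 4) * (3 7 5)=[0, 1, 2, 3, 7, 9, 6, 5, 4, 8]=(4 7 5 9 8)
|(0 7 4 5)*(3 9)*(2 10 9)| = 4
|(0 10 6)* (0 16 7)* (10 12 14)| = |(0 12 14 10 6 16 7)| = 7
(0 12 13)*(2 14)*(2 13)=[12, 1, 14, 3, 4, 5, 6, 7, 8, 9, 10, 11, 2, 0, 13]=(0 12 2 14 13)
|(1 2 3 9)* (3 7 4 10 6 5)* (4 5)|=6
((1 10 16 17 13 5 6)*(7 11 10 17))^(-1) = (1 6 5 13 17)(7 16 10 11) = ((1 17 13 5 6)(7 11 10 16))^(-1)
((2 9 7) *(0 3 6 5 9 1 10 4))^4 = (0 9 10 6 2)(1 3 7 4 5)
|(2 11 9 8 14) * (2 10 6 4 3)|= |(2 11 9 8 14 10 6 4 3)|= 9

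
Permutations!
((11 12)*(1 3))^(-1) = ((1 3)(11 12))^(-1) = (1 3)(11 12)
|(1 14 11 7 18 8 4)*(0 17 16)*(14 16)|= 10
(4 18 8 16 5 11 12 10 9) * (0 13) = (0 13)(4 18 8 16 5 11 12 10 9) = [13, 1, 2, 3, 18, 11, 6, 7, 16, 4, 9, 12, 10, 0, 14, 15, 5, 17, 8]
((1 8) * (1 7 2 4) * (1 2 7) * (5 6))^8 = (8)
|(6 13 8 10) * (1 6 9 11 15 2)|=9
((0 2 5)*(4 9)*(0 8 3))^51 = (0 2 5 8 3)(4 9)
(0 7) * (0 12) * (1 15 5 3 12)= (0 7 1 15 5 3 12)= [7, 15, 2, 12, 4, 3, 6, 1, 8, 9, 10, 11, 0, 13, 14, 5]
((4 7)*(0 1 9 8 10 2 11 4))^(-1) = (0 7 4 11 2 10 8 9 1)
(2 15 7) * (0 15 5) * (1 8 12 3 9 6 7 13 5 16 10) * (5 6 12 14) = [15, 8, 16, 9, 4, 0, 7, 2, 14, 12, 1, 11, 3, 6, 5, 13, 10] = (0 15 13 6 7 2 16 10 1 8 14 5)(3 9 12)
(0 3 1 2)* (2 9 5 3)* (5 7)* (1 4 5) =(0 2)(1 9 7)(3 4 5) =[2, 9, 0, 4, 5, 3, 6, 1, 8, 7]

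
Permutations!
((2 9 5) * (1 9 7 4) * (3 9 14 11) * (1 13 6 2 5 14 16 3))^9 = (1 9)(2 6 13 4 7)(3 11)(14 16)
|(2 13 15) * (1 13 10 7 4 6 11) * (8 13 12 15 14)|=|(1 12 15 2 10 7 4 6 11)(8 13 14)|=9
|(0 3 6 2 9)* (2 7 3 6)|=|(0 6 7 3 2 9)|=6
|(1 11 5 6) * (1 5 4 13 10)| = 10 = |(1 11 4 13 10)(5 6)|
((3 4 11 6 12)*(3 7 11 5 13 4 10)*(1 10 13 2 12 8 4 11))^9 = (1 2 8 13)(3 7 5 6)(4 11 10 12)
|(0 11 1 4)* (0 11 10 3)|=3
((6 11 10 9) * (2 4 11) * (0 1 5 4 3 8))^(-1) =(0 8 3 2 6 9 10 11 4 5 1)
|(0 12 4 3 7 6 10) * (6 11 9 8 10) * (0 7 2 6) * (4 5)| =35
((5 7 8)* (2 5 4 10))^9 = (2 8)(4 5)(7 10)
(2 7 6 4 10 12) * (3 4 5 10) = (2 7 6 5 10 12)(3 4) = [0, 1, 7, 4, 3, 10, 5, 6, 8, 9, 12, 11, 2]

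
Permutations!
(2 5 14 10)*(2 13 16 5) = [0, 1, 2, 3, 4, 14, 6, 7, 8, 9, 13, 11, 12, 16, 10, 15, 5] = (5 14 10 13 16)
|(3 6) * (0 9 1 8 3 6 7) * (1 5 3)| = 10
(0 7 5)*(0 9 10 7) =(5 9 10 7) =[0, 1, 2, 3, 4, 9, 6, 5, 8, 10, 7]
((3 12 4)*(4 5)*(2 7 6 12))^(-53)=((2 7 6 12 5 4 3))^(-53)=(2 12 3 6 4 7 5)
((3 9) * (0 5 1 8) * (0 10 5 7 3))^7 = (0 9 3 7)(1 5 10 8)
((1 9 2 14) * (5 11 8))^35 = (1 14 2 9)(5 8 11)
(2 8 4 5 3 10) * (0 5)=(0 5 3 10 2 8 4)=[5, 1, 8, 10, 0, 3, 6, 7, 4, 9, 2]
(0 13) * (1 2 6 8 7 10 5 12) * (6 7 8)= [13, 2, 7, 3, 4, 12, 6, 10, 8, 9, 5, 11, 1, 0]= (0 13)(1 2 7 10 5 12)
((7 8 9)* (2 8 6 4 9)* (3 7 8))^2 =(2 7 4 8 3 6 9)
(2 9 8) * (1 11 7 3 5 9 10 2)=[0, 11, 10, 5, 4, 9, 6, 3, 1, 8, 2, 7]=(1 11 7 3 5 9 8)(2 10)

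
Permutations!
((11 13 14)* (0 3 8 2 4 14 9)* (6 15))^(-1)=((0 3 8 2 4 14 11 13 9)(6 15))^(-1)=(0 9 13 11 14 4 2 8 3)(6 15)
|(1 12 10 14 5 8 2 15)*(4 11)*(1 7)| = |(1 12 10 14 5 8 2 15 7)(4 11)| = 18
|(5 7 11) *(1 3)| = 6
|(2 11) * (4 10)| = |(2 11)(4 10)| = 2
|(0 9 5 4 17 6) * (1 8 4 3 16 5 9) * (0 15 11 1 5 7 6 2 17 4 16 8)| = 10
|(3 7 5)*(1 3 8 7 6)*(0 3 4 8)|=|(0 3 6 1 4 8 7 5)|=8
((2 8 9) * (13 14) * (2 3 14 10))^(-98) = (14) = ((2 8 9 3 14 13 10))^(-98)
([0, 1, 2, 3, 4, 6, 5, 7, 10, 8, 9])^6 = [0, 1, 2, 3, 4, 5, 6, 7, 8, 9, 10]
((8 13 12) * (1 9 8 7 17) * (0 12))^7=((0 12 7 17 1 9 8 13))^7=(0 13 8 9 1 17 7 12)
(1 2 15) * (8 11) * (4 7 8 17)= (1 2 15)(4 7 8 11 17)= [0, 2, 15, 3, 7, 5, 6, 8, 11, 9, 10, 17, 12, 13, 14, 1, 16, 4]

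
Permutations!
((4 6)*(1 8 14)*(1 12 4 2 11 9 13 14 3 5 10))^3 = ((1 8 3 5 10)(2 11 9 13 14 12 4 6))^3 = (1 5 8 10 3)(2 13 4 11 14 6 9 12)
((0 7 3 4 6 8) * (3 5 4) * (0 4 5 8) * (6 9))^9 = (0 4)(6 8)(7 9)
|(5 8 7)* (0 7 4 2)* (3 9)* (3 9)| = 6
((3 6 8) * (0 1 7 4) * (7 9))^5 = ((0 1 9 7 4)(3 6 8))^5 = (9)(3 8 6)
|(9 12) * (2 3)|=|(2 3)(9 12)|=2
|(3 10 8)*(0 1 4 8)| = |(0 1 4 8 3 10)| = 6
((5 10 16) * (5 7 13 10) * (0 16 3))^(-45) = ((0 16 7 13 10 3))^(-45) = (0 13)(3 7)(10 16)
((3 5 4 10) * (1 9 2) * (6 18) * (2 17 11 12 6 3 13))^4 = (1 12 5 2 11 3 13 17 18 10 9 6 4)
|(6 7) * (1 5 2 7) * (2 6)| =6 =|(1 5 6)(2 7)|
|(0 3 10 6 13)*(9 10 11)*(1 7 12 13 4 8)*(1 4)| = 10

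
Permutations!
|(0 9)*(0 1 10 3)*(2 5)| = 10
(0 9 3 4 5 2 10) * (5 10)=[9, 1, 5, 4, 10, 2, 6, 7, 8, 3, 0]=(0 9 3 4 10)(2 5)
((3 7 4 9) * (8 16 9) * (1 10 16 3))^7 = ((1 10 16 9)(3 7 4 8))^7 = (1 9 16 10)(3 8 4 7)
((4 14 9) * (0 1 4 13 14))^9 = (14)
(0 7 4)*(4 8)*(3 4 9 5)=(0 7 8 9 5 3 4)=[7, 1, 2, 4, 0, 3, 6, 8, 9, 5]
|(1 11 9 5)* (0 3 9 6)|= 7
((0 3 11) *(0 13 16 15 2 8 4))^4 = (0 16 4 13 8 11 2 3 15)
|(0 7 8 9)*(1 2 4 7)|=7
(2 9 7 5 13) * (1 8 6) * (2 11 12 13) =(1 8 6)(2 9 7 5)(11 12 13) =[0, 8, 9, 3, 4, 2, 1, 5, 6, 7, 10, 12, 13, 11]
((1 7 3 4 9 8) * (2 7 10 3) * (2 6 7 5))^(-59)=(1 10 3 4 9 8)(2 5)(6 7)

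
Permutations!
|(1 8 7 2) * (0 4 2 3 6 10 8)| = |(0 4 2 1)(3 6 10 8 7)| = 20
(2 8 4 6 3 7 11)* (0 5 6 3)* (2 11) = [5, 1, 8, 7, 3, 6, 0, 2, 4, 9, 10, 11] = (11)(0 5 6)(2 8 4 3 7)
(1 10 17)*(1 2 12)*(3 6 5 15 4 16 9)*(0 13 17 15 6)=(0 13 17 2 12 1 10 15 4 16 9 3)(5 6)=[13, 10, 12, 0, 16, 6, 5, 7, 8, 3, 15, 11, 1, 17, 14, 4, 9, 2]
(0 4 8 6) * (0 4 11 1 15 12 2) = (0 11 1 15 12 2)(4 8 6) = [11, 15, 0, 3, 8, 5, 4, 7, 6, 9, 10, 1, 2, 13, 14, 12]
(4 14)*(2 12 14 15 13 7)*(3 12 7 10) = (2 7)(3 12 14 4 15 13 10) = [0, 1, 7, 12, 15, 5, 6, 2, 8, 9, 3, 11, 14, 10, 4, 13]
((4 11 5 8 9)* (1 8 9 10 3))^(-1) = (1 3 10 8)(4 9 5 11)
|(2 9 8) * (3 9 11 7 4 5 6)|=9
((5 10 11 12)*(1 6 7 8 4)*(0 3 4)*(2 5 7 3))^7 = (0 8 7 12 11 10 5 2)(1 4 3 6)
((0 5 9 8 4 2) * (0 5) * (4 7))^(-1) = (2 4 7 8 9 5)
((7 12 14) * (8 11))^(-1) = (7 14 12)(8 11)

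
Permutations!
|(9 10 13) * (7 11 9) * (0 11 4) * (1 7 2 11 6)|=5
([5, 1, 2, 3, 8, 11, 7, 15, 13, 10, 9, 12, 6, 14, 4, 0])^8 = [5, 1, 2, 3, 4, 11, 7, 15, 8, 9, 10, 12, 6, 13, 14, 0]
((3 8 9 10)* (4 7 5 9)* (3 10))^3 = (10)(3 7)(4 9)(5 8)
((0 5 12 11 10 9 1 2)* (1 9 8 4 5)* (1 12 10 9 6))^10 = ((0 12 11 9 6 1 2)(4 5 10 8))^10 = (0 9 2 11 1 12 6)(4 10)(5 8)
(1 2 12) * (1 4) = (1 2 12 4) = [0, 2, 12, 3, 1, 5, 6, 7, 8, 9, 10, 11, 4]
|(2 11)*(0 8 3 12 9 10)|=|(0 8 3 12 9 10)(2 11)|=6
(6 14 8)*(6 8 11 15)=(6 14 11 15)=[0, 1, 2, 3, 4, 5, 14, 7, 8, 9, 10, 15, 12, 13, 11, 6]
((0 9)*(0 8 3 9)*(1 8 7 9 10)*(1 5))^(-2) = (1 10 8 5 3) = ((1 8 3 10 5)(7 9))^(-2)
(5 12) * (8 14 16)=(5 12)(8 14 16)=[0, 1, 2, 3, 4, 12, 6, 7, 14, 9, 10, 11, 5, 13, 16, 15, 8]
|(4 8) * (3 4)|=|(3 4 8)|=3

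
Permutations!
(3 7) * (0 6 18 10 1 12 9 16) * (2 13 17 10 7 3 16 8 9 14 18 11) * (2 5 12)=(0 6 11 5 12 14 18 7 16)(1 2 13 17 10)(8 9)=[6, 2, 13, 3, 4, 12, 11, 16, 9, 8, 1, 5, 14, 17, 18, 15, 0, 10, 7]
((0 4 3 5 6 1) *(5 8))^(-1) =((0 4 3 8 5 6 1))^(-1) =(0 1 6 5 8 3 4)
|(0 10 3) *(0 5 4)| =|(0 10 3 5 4)| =5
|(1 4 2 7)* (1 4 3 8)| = |(1 3 8)(2 7 4)| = 3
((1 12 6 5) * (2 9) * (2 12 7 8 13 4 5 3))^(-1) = (1 5 4 13 8 7)(2 3 6 12 9)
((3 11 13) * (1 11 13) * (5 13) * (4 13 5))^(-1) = (1 11)(3 13 4)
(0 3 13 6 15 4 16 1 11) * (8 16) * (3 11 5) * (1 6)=[11, 5, 2, 13, 8, 3, 15, 7, 16, 9, 10, 0, 12, 1, 14, 4, 6]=(0 11)(1 5 3 13)(4 8 16 6 15)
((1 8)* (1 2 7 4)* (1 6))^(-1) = (1 6 4 7 2 8)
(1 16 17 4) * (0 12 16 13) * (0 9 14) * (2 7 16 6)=[12, 13, 7, 3, 1, 5, 2, 16, 8, 14, 10, 11, 6, 9, 0, 15, 17, 4]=(0 12 6 2 7 16 17 4 1 13 9 14)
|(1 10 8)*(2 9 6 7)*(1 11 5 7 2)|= 6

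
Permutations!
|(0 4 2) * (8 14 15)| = |(0 4 2)(8 14 15)| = 3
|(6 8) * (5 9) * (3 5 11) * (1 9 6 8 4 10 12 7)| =|(1 9 11 3 5 6 4 10 12 7)| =10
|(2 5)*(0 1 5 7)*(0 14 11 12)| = |(0 1 5 2 7 14 11 12)| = 8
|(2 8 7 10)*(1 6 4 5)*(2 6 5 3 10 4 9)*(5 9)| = |(1 9 2 8 7 4 3 10 6 5)| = 10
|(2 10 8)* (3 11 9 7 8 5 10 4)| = 14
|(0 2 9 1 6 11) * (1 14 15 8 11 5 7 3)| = |(0 2 9 14 15 8 11)(1 6 5 7 3)| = 35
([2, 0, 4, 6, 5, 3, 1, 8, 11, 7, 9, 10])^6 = (0 1 6 3 5 4 2)(7 8 11 10 9)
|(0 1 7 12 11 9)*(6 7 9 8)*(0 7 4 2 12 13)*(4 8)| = |(0 1 9 7 13)(2 12 11 4)(6 8)| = 20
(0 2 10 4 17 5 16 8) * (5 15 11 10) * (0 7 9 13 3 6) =(0 2 5 16 8 7 9 13 3 6)(4 17 15 11 10) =[2, 1, 5, 6, 17, 16, 0, 9, 7, 13, 4, 10, 12, 3, 14, 11, 8, 15]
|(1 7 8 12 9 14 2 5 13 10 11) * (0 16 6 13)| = |(0 16 6 13 10 11 1 7 8 12 9 14 2 5)| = 14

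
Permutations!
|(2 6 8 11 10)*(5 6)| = 6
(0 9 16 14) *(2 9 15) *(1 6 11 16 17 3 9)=[15, 6, 1, 9, 4, 5, 11, 7, 8, 17, 10, 16, 12, 13, 0, 2, 14, 3]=(0 15 2 1 6 11 16 14)(3 9 17)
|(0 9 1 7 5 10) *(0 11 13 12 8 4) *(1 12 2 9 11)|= 8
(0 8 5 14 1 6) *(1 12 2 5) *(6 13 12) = (0 8 1 13 12 2 5 14 6) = [8, 13, 5, 3, 4, 14, 0, 7, 1, 9, 10, 11, 2, 12, 6]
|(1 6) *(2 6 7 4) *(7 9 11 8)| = |(1 9 11 8 7 4 2 6)| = 8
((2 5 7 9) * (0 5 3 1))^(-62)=(0 5 7 9 2 3 1)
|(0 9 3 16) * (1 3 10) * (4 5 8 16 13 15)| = 11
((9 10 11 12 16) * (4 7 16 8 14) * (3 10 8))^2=(3 11)(4 16 8)(7 9 14)(10 12)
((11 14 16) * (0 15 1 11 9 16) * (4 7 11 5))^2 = (16)(0 1 4 11)(5 7 14 15)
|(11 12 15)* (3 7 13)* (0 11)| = |(0 11 12 15)(3 7 13)| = 12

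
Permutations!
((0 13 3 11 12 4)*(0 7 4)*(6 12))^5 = ((0 13 3 11 6 12)(4 7))^5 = (0 12 6 11 3 13)(4 7)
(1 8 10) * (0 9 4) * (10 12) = (0 9 4)(1 8 12 10) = [9, 8, 2, 3, 0, 5, 6, 7, 12, 4, 1, 11, 10]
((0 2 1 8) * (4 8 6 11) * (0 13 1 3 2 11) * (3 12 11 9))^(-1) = ((0 9 3 2 12 11 4 8 13 1 6))^(-1) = (0 6 1 13 8 4 11 12 2 3 9)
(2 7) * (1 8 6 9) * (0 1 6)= [1, 8, 7, 3, 4, 5, 9, 2, 0, 6]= (0 1 8)(2 7)(6 9)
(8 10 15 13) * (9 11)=(8 10 15 13)(9 11)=[0, 1, 2, 3, 4, 5, 6, 7, 10, 11, 15, 9, 12, 8, 14, 13]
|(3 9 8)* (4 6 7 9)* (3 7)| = 3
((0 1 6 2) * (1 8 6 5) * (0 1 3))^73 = ((0 8 6 2 1 5 3))^73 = (0 2 3 6 5 8 1)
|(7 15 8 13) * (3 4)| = |(3 4)(7 15 8 13)| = 4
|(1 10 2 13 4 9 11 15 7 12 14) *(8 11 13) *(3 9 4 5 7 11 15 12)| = |(1 10 2 8 15 11 12 14)(3 9 13 5 7)| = 40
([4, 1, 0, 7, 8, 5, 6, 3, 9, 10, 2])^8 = [8, 1, 4, 3, 9, 5, 6, 7, 10, 2, 0]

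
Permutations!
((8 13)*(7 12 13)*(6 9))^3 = ((6 9)(7 12 13 8))^3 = (6 9)(7 8 13 12)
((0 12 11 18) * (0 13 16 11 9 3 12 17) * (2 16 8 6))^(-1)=(0 17)(2 6 8 13 18 11 16)(3 9 12)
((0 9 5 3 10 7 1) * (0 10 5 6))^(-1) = ((0 9 6)(1 10 7)(3 5))^(-1) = (0 6 9)(1 7 10)(3 5)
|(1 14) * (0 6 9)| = 6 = |(0 6 9)(1 14)|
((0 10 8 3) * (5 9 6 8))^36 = (0 10 5 9 6 8 3)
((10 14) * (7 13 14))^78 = (7 14)(10 13)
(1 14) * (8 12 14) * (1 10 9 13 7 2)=(1 8 12 14 10 9 13 7 2)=[0, 8, 1, 3, 4, 5, 6, 2, 12, 13, 9, 11, 14, 7, 10]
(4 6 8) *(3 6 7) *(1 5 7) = (1 5 7 3 6 8 4) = [0, 5, 2, 6, 1, 7, 8, 3, 4]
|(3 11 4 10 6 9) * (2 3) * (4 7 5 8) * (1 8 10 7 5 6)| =11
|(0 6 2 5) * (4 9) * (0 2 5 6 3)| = 6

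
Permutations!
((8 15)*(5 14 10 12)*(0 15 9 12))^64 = (15)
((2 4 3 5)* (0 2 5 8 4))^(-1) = (0 2)(3 4 8)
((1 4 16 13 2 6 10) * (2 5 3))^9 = (16)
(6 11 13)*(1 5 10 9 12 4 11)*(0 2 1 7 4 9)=(0 2 1 5 10)(4 11 13 6 7)(9 12)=[2, 5, 1, 3, 11, 10, 7, 4, 8, 12, 0, 13, 9, 6]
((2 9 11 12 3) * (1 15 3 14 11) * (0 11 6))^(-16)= (0 6 14 12 11)(1 9 2 3 15)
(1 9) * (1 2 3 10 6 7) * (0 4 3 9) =(0 4 3 10 6 7 1)(2 9) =[4, 0, 9, 10, 3, 5, 7, 1, 8, 2, 6]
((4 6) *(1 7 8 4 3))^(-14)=(1 6 8)(3 4 7)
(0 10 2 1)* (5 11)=(0 10 2 1)(5 11)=[10, 0, 1, 3, 4, 11, 6, 7, 8, 9, 2, 5]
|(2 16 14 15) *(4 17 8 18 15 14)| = 7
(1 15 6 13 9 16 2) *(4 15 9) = (1 9 16 2)(4 15 6 13) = [0, 9, 1, 3, 15, 5, 13, 7, 8, 16, 10, 11, 12, 4, 14, 6, 2]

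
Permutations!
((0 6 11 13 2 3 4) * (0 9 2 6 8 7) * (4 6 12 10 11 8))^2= ((0 4 9 2 3 6 8 7)(10 11 13 12))^2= (0 9 3 8)(2 6 7 4)(10 13)(11 12)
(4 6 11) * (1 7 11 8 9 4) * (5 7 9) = [0, 9, 2, 3, 6, 7, 8, 11, 5, 4, 10, 1] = (1 9 4 6 8 5 7 11)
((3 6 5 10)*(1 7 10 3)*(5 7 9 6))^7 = ((1 9 6 7 10)(3 5))^7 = (1 6 10 9 7)(3 5)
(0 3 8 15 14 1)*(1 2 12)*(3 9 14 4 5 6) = (0 9 14 2 12 1)(3 8 15 4 5 6) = [9, 0, 12, 8, 5, 6, 3, 7, 15, 14, 10, 11, 1, 13, 2, 4]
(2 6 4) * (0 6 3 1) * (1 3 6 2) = (0 2 6 4 1) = [2, 0, 6, 3, 1, 5, 4]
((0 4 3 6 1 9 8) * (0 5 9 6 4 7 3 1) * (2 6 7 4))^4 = (0 3 4 2 1 6 7)(5 9 8)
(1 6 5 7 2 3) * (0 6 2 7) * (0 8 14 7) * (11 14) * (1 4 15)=(0 6 5 8 11 14 7)(1 2 3 4 15)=[6, 2, 3, 4, 15, 8, 5, 0, 11, 9, 10, 14, 12, 13, 7, 1]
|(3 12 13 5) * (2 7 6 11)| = 4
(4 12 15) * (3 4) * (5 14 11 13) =[0, 1, 2, 4, 12, 14, 6, 7, 8, 9, 10, 13, 15, 5, 11, 3] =(3 4 12 15)(5 14 11 13)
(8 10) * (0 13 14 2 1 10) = (0 13 14 2 1 10 8) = [13, 10, 1, 3, 4, 5, 6, 7, 0, 9, 8, 11, 12, 14, 2]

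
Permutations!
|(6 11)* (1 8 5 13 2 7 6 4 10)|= |(1 8 5 13 2 7 6 11 4 10)|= 10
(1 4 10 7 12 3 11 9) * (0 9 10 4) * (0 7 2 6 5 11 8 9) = (1 7 12 3 8 9)(2 6 5 11 10) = [0, 7, 6, 8, 4, 11, 5, 12, 9, 1, 2, 10, 3]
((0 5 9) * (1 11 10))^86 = (0 9 5)(1 10 11)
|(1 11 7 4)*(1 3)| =5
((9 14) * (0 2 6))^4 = (14)(0 2 6)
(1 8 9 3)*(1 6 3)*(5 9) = (1 8 5 9)(3 6) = [0, 8, 2, 6, 4, 9, 3, 7, 5, 1]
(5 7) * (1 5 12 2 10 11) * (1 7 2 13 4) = (1 5 2 10 11 7 12 13 4) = [0, 5, 10, 3, 1, 2, 6, 12, 8, 9, 11, 7, 13, 4]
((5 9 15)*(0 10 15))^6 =((0 10 15 5 9))^6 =(0 10 15 5 9)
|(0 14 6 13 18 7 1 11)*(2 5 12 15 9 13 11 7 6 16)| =12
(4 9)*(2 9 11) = (2 9 4 11) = [0, 1, 9, 3, 11, 5, 6, 7, 8, 4, 10, 2]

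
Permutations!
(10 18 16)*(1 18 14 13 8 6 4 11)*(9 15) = [0, 18, 2, 3, 11, 5, 4, 7, 6, 15, 14, 1, 12, 8, 13, 9, 10, 17, 16] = (1 18 16 10 14 13 8 6 4 11)(9 15)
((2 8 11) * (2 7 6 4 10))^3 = ((2 8 11 7 6 4 10))^3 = (2 7 10 11 4 8 6)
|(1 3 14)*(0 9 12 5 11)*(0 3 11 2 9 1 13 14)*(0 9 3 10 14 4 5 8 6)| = |(0 1 11 10 14 13 4 5 2 3 9 12 8 6)| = 14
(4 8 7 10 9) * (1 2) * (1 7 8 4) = (1 2 7 10 9) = [0, 2, 7, 3, 4, 5, 6, 10, 8, 1, 9]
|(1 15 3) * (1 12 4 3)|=6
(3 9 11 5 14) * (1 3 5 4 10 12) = (1 3 9 11 4 10 12)(5 14) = [0, 3, 2, 9, 10, 14, 6, 7, 8, 11, 12, 4, 1, 13, 5]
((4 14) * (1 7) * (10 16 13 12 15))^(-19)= (1 7)(4 14)(10 16 13 12 15)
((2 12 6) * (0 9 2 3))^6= (12)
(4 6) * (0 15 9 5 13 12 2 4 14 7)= (0 15 9 5 13 12 2 4 6 14 7)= [15, 1, 4, 3, 6, 13, 14, 0, 8, 5, 10, 11, 2, 12, 7, 9]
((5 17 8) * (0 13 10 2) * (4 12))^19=((0 13 10 2)(4 12)(5 17 8))^19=(0 2 10 13)(4 12)(5 17 8)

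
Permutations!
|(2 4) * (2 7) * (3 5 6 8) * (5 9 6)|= 12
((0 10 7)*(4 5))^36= (10)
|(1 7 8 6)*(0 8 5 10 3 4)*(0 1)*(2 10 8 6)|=|(0 6)(1 7 5 8 2 10 3 4)|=8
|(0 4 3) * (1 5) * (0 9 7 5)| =7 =|(0 4 3 9 7 5 1)|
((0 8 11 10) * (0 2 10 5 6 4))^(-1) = (0 4 6 5 11 8)(2 10)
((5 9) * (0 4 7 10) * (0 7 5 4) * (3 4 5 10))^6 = (3 10)(4 7)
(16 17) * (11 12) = (11 12)(16 17) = [0, 1, 2, 3, 4, 5, 6, 7, 8, 9, 10, 12, 11, 13, 14, 15, 17, 16]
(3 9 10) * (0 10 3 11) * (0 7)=(0 10 11 7)(3 9)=[10, 1, 2, 9, 4, 5, 6, 0, 8, 3, 11, 7]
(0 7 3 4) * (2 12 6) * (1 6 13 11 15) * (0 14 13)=(0 7 3 4 14 13 11 15 1 6 2 12)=[7, 6, 12, 4, 14, 5, 2, 3, 8, 9, 10, 15, 0, 11, 13, 1]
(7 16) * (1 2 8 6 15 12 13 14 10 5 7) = (1 2 8 6 15 12 13 14 10 5 7 16) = [0, 2, 8, 3, 4, 7, 15, 16, 6, 9, 5, 11, 13, 14, 10, 12, 1]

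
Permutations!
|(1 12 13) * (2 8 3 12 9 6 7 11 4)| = 11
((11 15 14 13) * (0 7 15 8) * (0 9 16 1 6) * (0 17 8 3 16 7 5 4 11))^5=(0 16 9)(1 7 5)(3 8 13)(4 6 15)(11 17 14)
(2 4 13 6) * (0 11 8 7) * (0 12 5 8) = (0 11)(2 4 13 6)(5 8 7 12) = [11, 1, 4, 3, 13, 8, 2, 12, 7, 9, 10, 0, 5, 6]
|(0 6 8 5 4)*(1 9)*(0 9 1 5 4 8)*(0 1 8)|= 7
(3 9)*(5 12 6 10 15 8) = (3 9)(5 12 6 10 15 8) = [0, 1, 2, 9, 4, 12, 10, 7, 5, 3, 15, 11, 6, 13, 14, 8]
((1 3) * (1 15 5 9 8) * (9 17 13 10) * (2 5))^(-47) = (1 2 13 8 15 17 9 3 5 10)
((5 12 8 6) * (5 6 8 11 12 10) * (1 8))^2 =((1 8)(5 10)(11 12))^2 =(12)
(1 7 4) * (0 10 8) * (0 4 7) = (0 10 8 4 1) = [10, 0, 2, 3, 1, 5, 6, 7, 4, 9, 8]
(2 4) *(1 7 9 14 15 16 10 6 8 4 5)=(1 7 9 14 15 16 10 6 8 4 2 5)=[0, 7, 5, 3, 2, 1, 8, 9, 4, 14, 6, 11, 12, 13, 15, 16, 10]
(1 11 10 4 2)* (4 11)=(1 4 2)(10 11)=[0, 4, 1, 3, 2, 5, 6, 7, 8, 9, 11, 10]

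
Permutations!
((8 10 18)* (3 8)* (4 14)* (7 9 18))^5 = (3 18 9 7 10 8)(4 14)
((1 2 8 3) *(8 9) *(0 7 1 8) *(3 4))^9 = (0 9 2 1 7)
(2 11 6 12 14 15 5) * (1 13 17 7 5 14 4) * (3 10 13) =(1 3 10 13 17 7 5 2 11 6 12 4)(14 15) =[0, 3, 11, 10, 1, 2, 12, 5, 8, 9, 13, 6, 4, 17, 15, 14, 16, 7]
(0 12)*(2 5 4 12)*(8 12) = (0 2 5 4 8 12) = [2, 1, 5, 3, 8, 4, 6, 7, 12, 9, 10, 11, 0]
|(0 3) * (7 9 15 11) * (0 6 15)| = 7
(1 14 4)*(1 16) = [0, 14, 2, 3, 16, 5, 6, 7, 8, 9, 10, 11, 12, 13, 4, 15, 1] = (1 14 4 16)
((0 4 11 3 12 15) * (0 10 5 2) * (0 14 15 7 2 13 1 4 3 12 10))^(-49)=(0 5 4 7 15 10 1 12 14 3 13 11 2)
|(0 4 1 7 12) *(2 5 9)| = |(0 4 1 7 12)(2 5 9)| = 15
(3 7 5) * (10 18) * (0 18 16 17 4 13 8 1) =[18, 0, 2, 7, 13, 3, 6, 5, 1, 9, 16, 11, 12, 8, 14, 15, 17, 4, 10] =(0 18 10 16 17 4 13 8 1)(3 7 5)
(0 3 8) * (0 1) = [3, 0, 2, 8, 4, 5, 6, 7, 1] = (0 3 8 1)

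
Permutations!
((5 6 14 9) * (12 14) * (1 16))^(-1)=((1 16)(5 6 12 14 9))^(-1)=(1 16)(5 9 14 12 6)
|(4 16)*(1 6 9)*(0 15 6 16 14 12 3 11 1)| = |(0 15 6 9)(1 16 4 14 12 3 11)| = 28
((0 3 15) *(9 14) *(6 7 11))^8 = ((0 3 15)(6 7 11)(9 14))^8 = (0 15 3)(6 11 7)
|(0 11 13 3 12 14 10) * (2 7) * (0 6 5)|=18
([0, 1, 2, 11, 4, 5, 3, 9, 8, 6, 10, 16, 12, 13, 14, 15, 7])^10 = [0, 1, 2, 9, 4, 5, 7, 11, 8, 16, 10, 6, 12, 13, 14, 15, 3]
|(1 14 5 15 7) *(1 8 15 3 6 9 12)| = |(1 14 5 3 6 9 12)(7 8 15)| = 21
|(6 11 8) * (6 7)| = 4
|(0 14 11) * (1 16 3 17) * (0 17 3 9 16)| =10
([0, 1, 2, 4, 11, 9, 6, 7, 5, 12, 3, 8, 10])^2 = [0, 1, 2, 11, 8, 12, 6, 7, 9, 10, 4, 5, 3]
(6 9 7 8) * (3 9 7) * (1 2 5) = [0, 2, 5, 9, 4, 1, 7, 8, 6, 3] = (1 2 5)(3 9)(6 7 8)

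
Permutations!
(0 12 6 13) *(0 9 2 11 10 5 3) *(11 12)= (0 11 10 5 3)(2 12 6 13 9)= [11, 1, 12, 0, 4, 3, 13, 7, 8, 2, 5, 10, 6, 9]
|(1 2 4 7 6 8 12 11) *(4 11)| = |(1 2 11)(4 7 6 8 12)| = 15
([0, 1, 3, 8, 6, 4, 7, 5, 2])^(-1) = [0, 1, 8, 2, 5, 7, 4, 6, 3]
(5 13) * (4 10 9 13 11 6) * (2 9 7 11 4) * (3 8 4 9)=[0, 1, 3, 8, 10, 9, 2, 11, 4, 13, 7, 6, 12, 5]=(2 3 8 4 10 7 11 6)(5 9 13)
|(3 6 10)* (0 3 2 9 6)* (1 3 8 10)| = |(0 8 10 2 9 6 1 3)| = 8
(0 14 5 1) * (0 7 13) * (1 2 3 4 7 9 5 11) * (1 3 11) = (0 14 1 9 5 2 11 3 4 7 13) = [14, 9, 11, 4, 7, 2, 6, 13, 8, 5, 10, 3, 12, 0, 1]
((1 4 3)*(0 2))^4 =((0 2)(1 4 3))^4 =(1 4 3)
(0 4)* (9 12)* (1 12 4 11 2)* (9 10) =(0 11 2 1 12 10 9 4) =[11, 12, 1, 3, 0, 5, 6, 7, 8, 4, 9, 2, 10]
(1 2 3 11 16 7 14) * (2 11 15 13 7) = [0, 11, 3, 15, 4, 5, 6, 14, 8, 9, 10, 16, 12, 7, 1, 13, 2] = (1 11 16 2 3 15 13 7 14)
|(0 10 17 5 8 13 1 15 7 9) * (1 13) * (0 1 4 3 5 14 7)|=8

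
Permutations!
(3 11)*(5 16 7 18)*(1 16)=(1 16 7 18 5)(3 11)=[0, 16, 2, 11, 4, 1, 6, 18, 8, 9, 10, 3, 12, 13, 14, 15, 7, 17, 5]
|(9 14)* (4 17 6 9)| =5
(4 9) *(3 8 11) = (3 8 11)(4 9) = [0, 1, 2, 8, 9, 5, 6, 7, 11, 4, 10, 3]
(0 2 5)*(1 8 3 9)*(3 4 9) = [2, 8, 5, 3, 9, 0, 6, 7, 4, 1] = (0 2 5)(1 8 4 9)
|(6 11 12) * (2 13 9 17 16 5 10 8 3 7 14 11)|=14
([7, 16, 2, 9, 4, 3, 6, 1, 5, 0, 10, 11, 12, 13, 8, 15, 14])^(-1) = [9, 7, 2, 5, 4, 8, 6, 0, 14, 3, 10, 11, 12, 13, 16, 15, 1]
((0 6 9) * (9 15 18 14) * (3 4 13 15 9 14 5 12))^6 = ((0 6 9)(3 4 13 15 18 5 12))^6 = (3 12 5 18 15 13 4)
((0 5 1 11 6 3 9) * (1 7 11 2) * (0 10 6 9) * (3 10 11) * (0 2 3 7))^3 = ((0 5)(1 3 2)(6 10)(9 11))^3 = (0 5)(6 10)(9 11)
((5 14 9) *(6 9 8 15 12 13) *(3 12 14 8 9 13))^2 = (5 15 9 8 14)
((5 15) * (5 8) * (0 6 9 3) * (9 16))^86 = ((0 6 16 9 3)(5 15 8))^86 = (0 6 16 9 3)(5 8 15)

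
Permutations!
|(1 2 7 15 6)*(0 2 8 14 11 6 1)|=|(0 2 7 15 1 8 14 11 6)|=9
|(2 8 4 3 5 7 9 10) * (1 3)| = |(1 3 5 7 9 10 2 8 4)| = 9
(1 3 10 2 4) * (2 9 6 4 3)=(1 2 3 10 9 6 4)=[0, 2, 3, 10, 1, 5, 4, 7, 8, 6, 9]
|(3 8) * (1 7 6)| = |(1 7 6)(3 8)| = 6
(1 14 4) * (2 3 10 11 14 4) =(1 4)(2 3 10 11 14) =[0, 4, 3, 10, 1, 5, 6, 7, 8, 9, 11, 14, 12, 13, 2]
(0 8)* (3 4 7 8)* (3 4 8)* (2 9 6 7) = [4, 1, 9, 8, 2, 5, 7, 3, 0, 6] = (0 4 2 9 6 7 3 8)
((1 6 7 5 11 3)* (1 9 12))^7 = ((1 6 7 5 11 3 9 12))^7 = (1 12 9 3 11 5 7 6)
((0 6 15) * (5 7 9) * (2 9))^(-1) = ((0 6 15)(2 9 5 7))^(-1) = (0 15 6)(2 7 5 9)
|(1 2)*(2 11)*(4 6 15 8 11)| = 7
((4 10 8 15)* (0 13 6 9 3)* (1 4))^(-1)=(0 3 9 6 13)(1 15 8 10 4)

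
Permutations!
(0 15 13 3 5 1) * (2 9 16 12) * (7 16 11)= (0 15 13 3 5 1)(2 9 11 7 16 12)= [15, 0, 9, 5, 4, 1, 6, 16, 8, 11, 10, 7, 2, 3, 14, 13, 12]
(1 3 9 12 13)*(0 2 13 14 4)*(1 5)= (0 2 13 5 1 3 9 12 14 4)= [2, 3, 13, 9, 0, 1, 6, 7, 8, 12, 10, 11, 14, 5, 4]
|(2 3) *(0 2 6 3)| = 2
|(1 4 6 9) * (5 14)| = 4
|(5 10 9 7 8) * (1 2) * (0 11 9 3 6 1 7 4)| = |(0 11 9 4)(1 2 7 8 5 10 3 6)| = 8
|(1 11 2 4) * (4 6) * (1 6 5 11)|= |(2 5 11)(4 6)|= 6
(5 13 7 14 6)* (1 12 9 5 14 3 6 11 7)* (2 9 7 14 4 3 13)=[0, 12, 9, 6, 3, 2, 4, 13, 8, 5, 10, 14, 7, 1, 11]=(1 12 7 13)(2 9 5)(3 6 4)(11 14)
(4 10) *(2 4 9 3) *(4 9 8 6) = (2 9 3)(4 10 8 6) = [0, 1, 9, 2, 10, 5, 4, 7, 6, 3, 8]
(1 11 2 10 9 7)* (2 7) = [0, 11, 10, 3, 4, 5, 6, 1, 8, 2, 9, 7] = (1 11 7)(2 10 9)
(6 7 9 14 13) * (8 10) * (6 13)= [0, 1, 2, 3, 4, 5, 7, 9, 10, 14, 8, 11, 12, 13, 6]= (6 7 9 14)(8 10)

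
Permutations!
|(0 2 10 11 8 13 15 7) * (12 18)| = |(0 2 10 11 8 13 15 7)(12 18)| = 8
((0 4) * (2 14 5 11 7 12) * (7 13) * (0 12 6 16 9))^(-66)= ((0 4 12 2 14 5 11 13 7 6 16 9))^(-66)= (0 11)(2 6)(4 13)(5 9)(7 12)(14 16)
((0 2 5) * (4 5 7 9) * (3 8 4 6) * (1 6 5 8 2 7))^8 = (9)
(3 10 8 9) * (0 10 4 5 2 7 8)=[10, 1, 7, 4, 5, 2, 6, 8, 9, 3, 0]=(0 10)(2 7 8 9 3 4 5)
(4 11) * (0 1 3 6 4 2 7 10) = (0 1 3 6 4 11 2 7 10) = [1, 3, 7, 6, 11, 5, 4, 10, 8, 9, 0, 2]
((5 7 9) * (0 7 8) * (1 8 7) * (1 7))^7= ((0 7 9 5 1 8))^7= (0 7 9 5 1 8)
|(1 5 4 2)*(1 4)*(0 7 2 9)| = |(0 7 2 4 9)(1 5)| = 10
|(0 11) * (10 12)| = |(0 11)(10 12)| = 2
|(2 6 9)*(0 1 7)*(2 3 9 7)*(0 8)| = |(0 1 2 6 7 8)(3 9)| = 6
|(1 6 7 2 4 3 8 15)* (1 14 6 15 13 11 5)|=12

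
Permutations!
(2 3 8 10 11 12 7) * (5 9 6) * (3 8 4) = (2 8 10 11 12 7)(3 4)(5 9 6) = [0, 1, 8, 4, 3, 9, 5, 2, 10, 6, 11, 12, 7]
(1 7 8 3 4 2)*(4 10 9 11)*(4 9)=(1 7 8 3 10 4 2)(9 11)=[0, 7, 1, 10, 2, 5, 6, 8, 3, 11, 4, 9]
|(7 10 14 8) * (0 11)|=|(0 11)(7 10 14 8)|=4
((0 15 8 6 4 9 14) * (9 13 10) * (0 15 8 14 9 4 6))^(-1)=(0 8)(4 10 13)(14 15)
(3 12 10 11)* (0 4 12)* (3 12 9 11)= (0 4 9 11 12 10 3)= [4, 1, 2, 0, 9, 5, 6, 7, 8, 11, 3, 12, 10]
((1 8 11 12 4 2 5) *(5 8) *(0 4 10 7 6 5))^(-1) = (0 1 5 6 7 10 12 11 8 2 4)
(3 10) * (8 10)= [0, 1, 2, 8, 4, 5, 6, 7, 10, 9, 3]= (3 8 10)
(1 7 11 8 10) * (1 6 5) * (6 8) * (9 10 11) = (1 7 9 10 8 11 6 5) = [0, 7, 2, 3, 4, 1, 5, 9, 11, 10, 8, 6]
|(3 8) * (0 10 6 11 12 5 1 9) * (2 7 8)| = 8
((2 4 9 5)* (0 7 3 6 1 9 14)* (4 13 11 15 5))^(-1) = ((0 7 3 6 1 9 4 14)(2 13 11 15 5))^(-1) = (0 14 4 9 1 6 3 7)(2 5 15 11 13)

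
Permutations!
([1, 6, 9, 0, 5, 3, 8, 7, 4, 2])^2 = [6, 8, 2, 1, 3, 0, 4, 7, 5, 9]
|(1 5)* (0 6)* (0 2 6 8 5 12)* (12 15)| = |(0 8 5 1 15 12)(2 6)| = 6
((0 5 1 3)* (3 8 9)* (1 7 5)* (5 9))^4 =(0 7 1 9 8 3 5)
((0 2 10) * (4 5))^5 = (0 10 2)(4 5) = ((0 2 10)(4 5))^5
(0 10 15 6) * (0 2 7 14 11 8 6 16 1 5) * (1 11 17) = (0 10 15 16 11 8 6 2 7 14 17 1 5) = [10, 5, 7, 3, 4, 0, 2, 14, 6, 9, 15, 8, 12, 13, 17, 16, 11, 1]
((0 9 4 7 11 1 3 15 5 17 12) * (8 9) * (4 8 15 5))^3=(0 7 3 12 4 1 17 15 11 5)(8 9)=((0 15 4 7 11 1 3 5 17 12)(8 9))^3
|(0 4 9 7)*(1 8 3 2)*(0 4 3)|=|(0 3 2 1 8)(4 9 7)|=15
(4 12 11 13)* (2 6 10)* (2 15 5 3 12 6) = (3 12 11 13 4 6 10 15 5) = [0, 1, 2, 12, 6, 3, 10, 7, 8, 9, 15, 13, 11, 4, 14, 5]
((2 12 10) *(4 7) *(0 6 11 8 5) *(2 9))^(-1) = (0 5 8 11 6)(2 9 10 12)(4 7) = ((0 6 11 8 5)(2 12 10 9)(4 7))^(-1)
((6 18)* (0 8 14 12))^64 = ((0 8 14 12)(6 18))^64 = (18)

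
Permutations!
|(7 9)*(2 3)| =|(2 3)(7 9)| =2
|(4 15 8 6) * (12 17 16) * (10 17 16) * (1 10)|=12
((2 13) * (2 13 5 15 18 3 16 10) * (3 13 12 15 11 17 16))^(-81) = ((2 5 11 17 16 10)(12 15 18 13))^(-81) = (2 17)(5 16)(10 11)(12 13 18 15)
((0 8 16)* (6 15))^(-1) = (0 16 8)(6 15)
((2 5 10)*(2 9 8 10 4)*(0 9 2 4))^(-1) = ((0 9 8 10 2 5))^(-1) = (0 5 2 10 8 9)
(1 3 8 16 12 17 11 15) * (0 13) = (0 13)(1 3 8 16 12 17 11 15) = [13, 3, 2, 8, 4, 5, 6, 7, 16, 9, 10, 15, 17, 0, 14, 1, 12, 11]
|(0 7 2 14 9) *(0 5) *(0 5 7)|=|(2 14 9 7)|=4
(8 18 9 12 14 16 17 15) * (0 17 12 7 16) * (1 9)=(0 17 15 8 18 1 9 7 16 12 14)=[17, 9, 2, 3, 4, 5, 6, 16, 18, 7, 10, 11, 14, 13, 0, 8, 12, 15, 1]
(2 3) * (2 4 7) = [0, 1, 3, 4, 7, 5, 6, 2] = (2 3 4 7)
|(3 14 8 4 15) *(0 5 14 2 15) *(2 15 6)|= 10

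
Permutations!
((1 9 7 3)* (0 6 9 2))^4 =((0 6 9 7 3 1 2))^4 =(0 3 6 1 9 2 7)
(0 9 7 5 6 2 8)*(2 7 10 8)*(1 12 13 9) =(0 1 12 13 9 10 8)(5 6 7) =[1, 12, 2, 3, 4, 6, 7, 5, 0, 10, 8, 11, 13, 9]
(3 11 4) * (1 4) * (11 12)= (1 4 3 12 11)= [0, 4, 2, 12, 3, 5, 6, 7, 8, 9, 10, 1, 11]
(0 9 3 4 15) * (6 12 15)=(0 9 3 4 6 12 15)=[9, 1, 2, 4, 6, 5, 12, 7, 8, 3, 10, 11, 15, 13, 14, 0]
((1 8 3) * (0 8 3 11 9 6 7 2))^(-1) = ((0 8 11 9 6 7 2)(1 3))^(-1) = (0 2 7 6 9 11 8)(1 3)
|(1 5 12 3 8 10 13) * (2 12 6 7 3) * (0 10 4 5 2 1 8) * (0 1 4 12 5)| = 6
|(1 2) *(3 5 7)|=6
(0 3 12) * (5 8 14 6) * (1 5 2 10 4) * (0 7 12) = [3, 5, 10, 0, 1, 8, 2, 12, 14, 9, 4, 11, 7, 13, 6] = (0 3)(1 5 8 14 6 2 10 4)(7 12)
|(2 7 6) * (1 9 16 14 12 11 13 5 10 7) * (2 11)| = |(1 9 16 14 12 2)(5 10 7 6 11 13)| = 6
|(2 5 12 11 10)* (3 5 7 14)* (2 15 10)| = 14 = |(2 7 14 3 5 12 11)(10 15)|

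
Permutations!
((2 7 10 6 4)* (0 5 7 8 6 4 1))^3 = ((0 5 7 10 4 2 8 6 1))^3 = (0 10 8)(1 7 2)(4 6 5)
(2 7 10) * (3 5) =(2 7 10)(3 5) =[0, 1, 7, 5, 4, 3, 6, 10, 8, 9, 2]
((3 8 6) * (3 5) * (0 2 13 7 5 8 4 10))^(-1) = ((0 2 13 7 5 3 4 10)(6 8))^(-1) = (0 10 4 3 5 7 13 2)(6 8)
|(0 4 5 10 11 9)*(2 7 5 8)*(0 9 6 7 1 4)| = |(1 4 8 2)(5 10 11 6 7)| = 20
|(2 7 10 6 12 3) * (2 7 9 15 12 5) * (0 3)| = 10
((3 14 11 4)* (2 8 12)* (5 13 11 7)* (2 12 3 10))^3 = ((2 8 3 14 7 5 13 11 4 10))^3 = (2 14 13 10 3 5 4 8 7 11)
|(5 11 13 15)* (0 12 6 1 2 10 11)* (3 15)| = 11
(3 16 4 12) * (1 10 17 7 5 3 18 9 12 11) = (1 10 17 7 5 3 16 4 11)(9 12 18) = [0, 10, 2, 16, 11, 3, 6, 5, 8, 12, 17, 1, 18, 13, 14, 15, 4, 7, 9]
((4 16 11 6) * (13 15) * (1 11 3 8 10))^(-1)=(1 10 8 3 16 4 6 11)(13 15)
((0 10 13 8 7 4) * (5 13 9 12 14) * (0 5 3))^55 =((0 10 9 12 14 3)(4 5 13 8 7))^55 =(0 10 9 12 14 3)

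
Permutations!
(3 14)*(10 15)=(3 14)(10 15)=[0, 1, 2, 14, 4, 5, 6, 7, 8, 9, 15, 11, 12, 13, 3, 10]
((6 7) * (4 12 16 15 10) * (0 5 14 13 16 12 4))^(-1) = ((0 5 14 13 16 15 10)(6 7))^(-1) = (0 10 15 16 13 14 5)(6 7)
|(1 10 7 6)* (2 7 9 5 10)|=12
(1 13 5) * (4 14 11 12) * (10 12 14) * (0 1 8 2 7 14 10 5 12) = (0 1 13 12 4 5 8 2 7 14 11 10) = [1, 13, 7, 3, 5, 8, 6, 14, 2, 9, 0, 10, 4, 12, 11]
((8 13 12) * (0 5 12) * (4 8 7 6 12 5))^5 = (0 4 8 13)(6 7 12)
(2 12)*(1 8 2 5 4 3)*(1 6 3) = (1 8 2 12 5 4)(3 6) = [0, 8, 12, 6, 1, 4, 3, 7, 2, 9, 10, 11, 5]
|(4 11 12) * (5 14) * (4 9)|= |(4 11 12 9)(5 14)|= 4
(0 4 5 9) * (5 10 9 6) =(0 4 10 9)(5 6) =[4, 1, 2, 3, 10, 6, 5, 7, 8, 0, 9]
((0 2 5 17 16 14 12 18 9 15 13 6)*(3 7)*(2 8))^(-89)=(0 2 17 14 18 15 6 8 5 16 12 9 13)(3 7)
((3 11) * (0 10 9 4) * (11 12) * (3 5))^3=((0 10 9 4)(3 12 11 5))^3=(0 4 9 10)(3 5 11 12)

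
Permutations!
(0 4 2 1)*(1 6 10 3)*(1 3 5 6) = (0 4 2 1)(5 6 10) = [4, 0, 1, 3, 2, 6, 10, 7, 8, 9, 5]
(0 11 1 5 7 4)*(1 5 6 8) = (0 11 5 7 4)(1 6 8) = [11, 6, 2, 3, 0, 7, 8, 4, 1, 9, 10, 5]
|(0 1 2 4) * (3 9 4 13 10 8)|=9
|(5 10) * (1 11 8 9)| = 4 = |(1 11 8 9)(5 10)|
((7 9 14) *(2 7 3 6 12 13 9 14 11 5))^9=(2 5 11 9 13 12 6 3 14 7)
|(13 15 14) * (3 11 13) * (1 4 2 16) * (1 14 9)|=10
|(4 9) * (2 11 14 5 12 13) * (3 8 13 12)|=|(2 11 14 5 3 8 13)(4 9)|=14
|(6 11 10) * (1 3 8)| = 3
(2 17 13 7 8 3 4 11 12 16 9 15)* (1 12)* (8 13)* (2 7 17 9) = [0, 12, 9, 4, 11, 5, 6, 13, 3, 15, 10, 1, 16, 17, 14, 7, 2, 8] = (1 12 16 2 9 15 7 13 17 8 3 4 11)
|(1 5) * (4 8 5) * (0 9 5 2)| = |(0 9 5 1 4 8 2)| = 7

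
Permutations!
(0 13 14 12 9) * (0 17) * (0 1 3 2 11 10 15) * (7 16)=(0 13 14 12 9 17 1 3 2 11 10 15)(7 16)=[13, 3, 11, 2, 4, 5, 6, 16, 8, 17, 15, 10, 9, 14, 12, 0, 7, 1]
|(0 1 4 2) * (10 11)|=4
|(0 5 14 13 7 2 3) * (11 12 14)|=|(0 5 11 12 14 13 7 2 3)|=9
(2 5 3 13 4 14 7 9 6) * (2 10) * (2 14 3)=(2 5)(3 13 4)(6 10 14 7 9)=[0, 1, 5, 13, 3, 2, 10, 9, 8, 6, 14, 11, 12, 4, 7]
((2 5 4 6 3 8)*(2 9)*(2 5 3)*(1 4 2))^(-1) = ((1 4 6)(2 3 8 9 5))^(-1) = (1 6 4)(2 5 9 8 3)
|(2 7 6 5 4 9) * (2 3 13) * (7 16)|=9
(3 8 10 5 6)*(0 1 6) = (0 1 6 3 8 10 5) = [1, 6, 2, 8, 4, 0, 3, 7, 10, 9, 5]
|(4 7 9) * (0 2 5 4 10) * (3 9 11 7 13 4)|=6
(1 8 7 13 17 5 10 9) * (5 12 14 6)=(1 8 7 13 17 12 14 6 5 10 9)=[0, 8, 2, 3, 4, 10, 5, 13, 7, 1, 9, 11, 14, 17, 6, 15, 16, 12]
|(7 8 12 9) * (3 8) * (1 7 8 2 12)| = 7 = |(1 7 3 2 12 9 8)|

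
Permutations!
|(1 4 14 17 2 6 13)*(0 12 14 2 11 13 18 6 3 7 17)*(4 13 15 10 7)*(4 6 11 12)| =|(0 4 2 3 6 18 11 15 10 7 17 12 14)(1 13)| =26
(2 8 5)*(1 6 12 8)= (1 6 12 8 5 2)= [0, 6, 1, 3, 4, 2, 12, 7, 5, 9, 10, 11, 8]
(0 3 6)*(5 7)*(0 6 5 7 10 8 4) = (0 3 5 10 8 4) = [3, 1, 2, 5, 0, 10, 6, 7, 4, 9, 8]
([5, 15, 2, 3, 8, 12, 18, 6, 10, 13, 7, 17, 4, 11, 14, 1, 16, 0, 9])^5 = [10, 15, 2, 3, 18, 7, 17, 11, 9, 5, 13, 4, 6, 12, 14, 1, 16, 8, 0]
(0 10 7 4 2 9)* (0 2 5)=(0 10 7 4 5)(2 9)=[10, 1, 9, 3, 5, 0, 6, 4, 8, 2, 7]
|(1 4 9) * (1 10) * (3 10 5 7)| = |(1 4 9 5 7 3 10)| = 7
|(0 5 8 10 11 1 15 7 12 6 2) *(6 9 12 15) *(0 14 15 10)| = 24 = |(0 5 8)(1 6 2 14 15 7 10 11)(9 12)|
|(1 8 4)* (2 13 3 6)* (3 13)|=|(13)(1 8 4)(2 3 6)|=3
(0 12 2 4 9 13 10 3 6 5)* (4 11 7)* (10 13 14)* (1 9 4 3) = [12, 9, 11, 6, 4, 0, 5, 3, 8, 14, 1, 7, 2, 13, 10] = (0 12 2 11 7 3 6 5)(1 9 14 10)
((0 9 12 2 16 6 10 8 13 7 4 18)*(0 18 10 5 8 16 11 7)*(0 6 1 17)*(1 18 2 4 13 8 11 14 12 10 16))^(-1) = ((0 9 10 1 17)(2 14 12 4 16 18)(5 11 7 13 6))^(-1) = (0 17 1 10 9)(2 18 16 4 12 14)(5 6 13 7 11)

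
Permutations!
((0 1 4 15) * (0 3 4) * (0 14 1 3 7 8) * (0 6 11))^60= (0 7)(3 8)(4 6)(11 15)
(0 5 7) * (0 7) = (7)(0 5) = [5, 1, 2, 3, 4, 0, 6, 7]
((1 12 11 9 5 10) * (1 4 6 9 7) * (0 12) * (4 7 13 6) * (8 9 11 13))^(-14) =(0 10 8 13 1 5 11 12 7 9 6)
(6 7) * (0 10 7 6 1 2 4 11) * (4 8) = (0 10 7 1 2 8 4 11) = [10, 2, 8, 3, 11, 5, 6, 1, 4, 9, 7, 0]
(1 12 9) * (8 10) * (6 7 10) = (1 12 9)(6 7 10 8) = [0, 12, 2, 3, 4, 5, 7, 10, 6, 1, 8, 11, 9]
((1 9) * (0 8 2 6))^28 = (9)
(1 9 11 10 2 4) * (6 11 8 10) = [0, 9, 4, 3, 1, 5, 11, 7, 10, 8, 2, 6] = (1 9 8 10 2 4)(6 11)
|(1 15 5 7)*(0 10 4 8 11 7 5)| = |(0 10 4 8 11 7 1 15)| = 8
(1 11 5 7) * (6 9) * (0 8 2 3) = (0 8 2 3)(1 11 5 7)(6 9) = [8, 11, 3, 0, 4, 7, 9, 1, 2, 6, 10, 5]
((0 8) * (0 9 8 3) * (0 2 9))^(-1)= (0 8 9 2 3)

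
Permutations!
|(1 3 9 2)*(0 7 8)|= |(0 7 8)(1 3 9 2)|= 12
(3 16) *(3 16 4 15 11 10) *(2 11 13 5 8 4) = [0, 1, 11, 2, 15, 8, 6, 7, 4, 9, 3, 10, 12, 5, 14, 13, 16] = (16)(2 11 10 3)(4 15 13 5 8)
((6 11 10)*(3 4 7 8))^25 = (3 4 7 8)(6 11 10)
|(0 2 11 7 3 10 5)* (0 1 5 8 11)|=10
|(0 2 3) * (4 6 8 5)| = |(0 2 3)(4 6 8 5)| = 12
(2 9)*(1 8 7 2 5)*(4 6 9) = (1 8 7 2 4 6 9 5) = [0, 8, 4, 3, 6, 1, 9, 2, 7, 5]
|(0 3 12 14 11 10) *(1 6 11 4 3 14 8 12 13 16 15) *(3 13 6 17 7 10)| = 30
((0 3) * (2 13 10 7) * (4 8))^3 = (0 3)(2 7 10 13)(4 8)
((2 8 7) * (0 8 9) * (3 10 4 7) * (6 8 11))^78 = (0 2 4 3 6)(7 10 8 11 9)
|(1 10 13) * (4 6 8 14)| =12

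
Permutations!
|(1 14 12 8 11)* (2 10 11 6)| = |(1 14 12 8 6 2 10 11)| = 8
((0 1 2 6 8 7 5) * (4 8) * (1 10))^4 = ((0 10 1 2 6 4 8 7 5))^4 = (0 6 5 2 7 1 8 10 4)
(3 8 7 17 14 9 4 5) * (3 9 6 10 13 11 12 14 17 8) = (17)(4 5 9)(6 10 13 11 12 14)(7 8) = [0, 1, 2, 3, 5, 9, 10, 8, 7, 4, 13, 12, 14, 11, 6, 15, 16, 17]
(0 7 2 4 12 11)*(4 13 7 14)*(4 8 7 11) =(0 14 8 7 2 13 11)(4 12) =[14, 1, 13, 3, 12, 5, 6, 2, 7, 9, 10, 0, 4, 11, 8]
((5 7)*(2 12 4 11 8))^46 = ((2 12 4 11 8)(5 7))^46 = (2 12 4 11 8)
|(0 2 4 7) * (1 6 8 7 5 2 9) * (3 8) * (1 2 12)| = 11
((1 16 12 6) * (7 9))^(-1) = (1 6 12 16)(7 9)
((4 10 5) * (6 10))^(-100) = (10)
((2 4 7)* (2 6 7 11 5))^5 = ((2 4 11 5)(6 7))^5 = (2 4 11 5)(6 7)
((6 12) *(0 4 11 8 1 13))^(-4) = ((0 4 11 8 1 13)(6 12))^(-4) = (0 11 1)(4 8 13)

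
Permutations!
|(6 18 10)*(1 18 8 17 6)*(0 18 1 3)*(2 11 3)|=6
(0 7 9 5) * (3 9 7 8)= [8, 1, 2, 9, 4, 0, 6, 7, 3, 5]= (0 8 3 9 5)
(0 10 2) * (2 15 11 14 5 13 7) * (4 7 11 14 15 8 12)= (0 10 8 12 4 7 2)(5 13 11 15 14)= [10, 1, 0, 3, 7, 13, 6, 2, 12, 9, 8, 15, 4, 11, 5, 14]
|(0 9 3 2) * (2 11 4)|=6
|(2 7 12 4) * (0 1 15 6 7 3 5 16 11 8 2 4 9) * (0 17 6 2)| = 45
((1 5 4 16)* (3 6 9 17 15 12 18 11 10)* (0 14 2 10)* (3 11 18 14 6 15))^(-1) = ((18)(0 6 9 17 3 15 12 14 2 10 11)(1 5 4 16))^(-1) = (18)(0 11 10 2 14 12 15 3 17 9 6)(1 16 4 5)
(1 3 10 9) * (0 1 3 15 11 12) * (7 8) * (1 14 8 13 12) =(0 14 8 7 13 12)(1 15 11)(3 10 9) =[14, 15, 2, 10, 4, 5, 6, 13, 7, 3, 9, 1, 0, 12, 8, 11]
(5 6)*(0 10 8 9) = [10, 1, 2, 3, 4, 6, 5, 7, 9, 0, 8] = (0 10 8 9)(5 6)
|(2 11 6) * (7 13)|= 6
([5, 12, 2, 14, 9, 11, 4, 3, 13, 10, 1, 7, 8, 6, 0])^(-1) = [14, 10, 2, 7, 6, 0, 13, 11, 12, 4, 9, 5, 1, 8, 3]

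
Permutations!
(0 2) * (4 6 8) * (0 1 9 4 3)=[2, 9, 1, 0, 6, 5, 8, 7, 3, 4]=(0 2 1 9 4 6 8 3)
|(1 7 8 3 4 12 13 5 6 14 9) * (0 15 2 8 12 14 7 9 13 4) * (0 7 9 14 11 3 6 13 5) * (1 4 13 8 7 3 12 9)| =45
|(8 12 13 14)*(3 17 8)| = |(3 17 8 12 13 14)| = 6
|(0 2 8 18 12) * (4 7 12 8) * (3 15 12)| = 14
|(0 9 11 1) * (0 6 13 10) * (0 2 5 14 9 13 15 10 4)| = |(0 13 4)(1 6 15 10 2 5 14 9 11)| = 9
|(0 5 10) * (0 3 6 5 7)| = |(0 7)(3 6 5 10)| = 4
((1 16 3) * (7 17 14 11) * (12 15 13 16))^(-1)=(1 3 16 13 15 12)(7 11 14 17)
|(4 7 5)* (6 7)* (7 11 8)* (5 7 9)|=|(4 6 11 8 9 5)|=6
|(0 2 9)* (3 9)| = 4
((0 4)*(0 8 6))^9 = ((0 4 8 6))^9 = (0 4 8 6)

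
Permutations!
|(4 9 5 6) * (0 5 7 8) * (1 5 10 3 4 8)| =10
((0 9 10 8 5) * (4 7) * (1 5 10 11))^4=((0 9 11 1 5)(4 7)(8 10))^4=(0 5 1 11 9)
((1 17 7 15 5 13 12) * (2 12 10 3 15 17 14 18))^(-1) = (1 12 2 18 14)(3 10 13 5 15)(7 17) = ((1 14 18 2 12)(3 15 5 13 10)(7 17))^(-1)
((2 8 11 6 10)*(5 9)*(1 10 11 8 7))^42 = (11)(1 2)(7 10)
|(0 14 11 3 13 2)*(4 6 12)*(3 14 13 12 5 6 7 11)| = 6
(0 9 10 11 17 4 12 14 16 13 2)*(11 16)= (0 9 10 16 13 2)(4 12 14 11 17)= [9, 1, 0, 3, 12, 5, 6, 7, 8, 10, 16, 17, 14, 2, 11, 15, 13, 4]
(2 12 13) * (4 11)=(2 12 13)(4 11)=[0, 1, 12, 3, 11, 5, 6, 7, 8, 9, 10, 4, 13, 2]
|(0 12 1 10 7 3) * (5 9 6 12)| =9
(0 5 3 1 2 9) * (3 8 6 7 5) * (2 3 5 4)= (0 5 8 6 7 4 2 9)(1 3)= [5, 3, 9, 1, 2, 8, 7, 4, 6, 0]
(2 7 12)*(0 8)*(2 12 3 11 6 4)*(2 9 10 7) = [8, 1, 2, 11, 9, 5, 4, 3, 0, 10, 7, 6, 12] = (12)(0 8)(3 11 6 4 9 10 7)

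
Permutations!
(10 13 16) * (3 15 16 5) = [0, 1, 2, 15, 4, 3, 6, 7, 8, 9, 13, 11, 12, 5, 14, 16, 10] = (3 15 16 10 13 5)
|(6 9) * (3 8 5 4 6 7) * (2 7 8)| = 15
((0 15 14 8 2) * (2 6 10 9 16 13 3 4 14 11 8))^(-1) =(0 2 14 4 3 13 16 9 10 6 8 11 15)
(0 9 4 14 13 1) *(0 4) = (0 9)(1 4 14 13) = [9, 4, 2, 3, 14, 5, 6, 7, 8, 0, 10, 11, 12, 1, 13]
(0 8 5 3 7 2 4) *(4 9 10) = [8, 1, 9, 7, 0, 3, 6, 2, 5, 10, 4] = (0 8 5 3 7 2 9 10 4)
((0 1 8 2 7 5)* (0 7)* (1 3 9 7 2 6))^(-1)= ((0 3 9 7 5 2)(1 8 6))^(-1)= (0 2 5 7 9 3)(1 6 8)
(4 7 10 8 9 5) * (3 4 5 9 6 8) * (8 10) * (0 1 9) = (0 1 9)(3 4 7 8 6 10) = [1, 9, 2, 4, 7, 5, 10, 8, 6, 0, 3]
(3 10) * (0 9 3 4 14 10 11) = (0 9 3 11)(4 14 10) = [9, 1, 2, 11, 14, 5, 6, 7, 8, 3, 4, 0, 12, 13, 10]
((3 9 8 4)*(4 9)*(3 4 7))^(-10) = ((3 7)(8 9))^(-10) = (9)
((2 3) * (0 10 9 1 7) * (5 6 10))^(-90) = ((0 5 6 10 9 1 7)(2 3))^(-90) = (0 5 6 10 9 1 7)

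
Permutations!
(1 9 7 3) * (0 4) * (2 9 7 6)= (0 4)(1 7 3)(2 9 6)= [4, 7, 9, 1, 0, 5, 2, 3, 8, 6]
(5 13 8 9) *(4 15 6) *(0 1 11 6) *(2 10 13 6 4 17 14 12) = (0 1 11 4 15)(2 10 13 8 9 5 6 17 14 12) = [1, 11, 10, 3, 15, 6, 17, 7, 9, 5, 13, 4, 2, 8, 12, 0, 16, 14]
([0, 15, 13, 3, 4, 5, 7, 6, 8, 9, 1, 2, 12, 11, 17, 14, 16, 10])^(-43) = [0, 14, 11, 3, 4, 5, 7, 6, 8, 9, 15, 13, 12, 2, 10, 17, 16, 1]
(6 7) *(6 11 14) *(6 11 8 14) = [0, 1, 2, 3, 4, 5, 7, 8, 14, 9, 10, 6, 12, 13, 11] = (6 7 8 14 11)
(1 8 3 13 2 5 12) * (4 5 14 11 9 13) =(1 8 3 4 5 12)(2 14 11 9 13) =[0, 8, 14, 4, 5, 12, 6, 7, 3, 13, 10, 9, 1, 2, 11]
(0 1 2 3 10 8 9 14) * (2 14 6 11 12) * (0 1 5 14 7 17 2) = (0 5 14 1 7 17 2 3 10 8 9 6 11 12) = [5, 7, 3, 10, 4, 14, 11, 17, 9, 6, 8, 12, 0, 13, 1, 15, 16, 2]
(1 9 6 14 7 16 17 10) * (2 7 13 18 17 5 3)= (1 9 6 14 13 18 17 10)(2 7 16 5 3)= [0, 9, 7, 2, 4, 3, 14, 16, 8, 6, 1, 11, 12, 18, 13, 15, 5, 10, 17]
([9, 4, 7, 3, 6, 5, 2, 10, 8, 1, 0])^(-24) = (10)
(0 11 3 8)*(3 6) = [11, 1, 2, 8, 4, 5, 3, 7, 0, 9, 10, 6] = (0 11 6 3 8)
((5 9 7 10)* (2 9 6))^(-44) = (2 5 7)(6 10 9)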